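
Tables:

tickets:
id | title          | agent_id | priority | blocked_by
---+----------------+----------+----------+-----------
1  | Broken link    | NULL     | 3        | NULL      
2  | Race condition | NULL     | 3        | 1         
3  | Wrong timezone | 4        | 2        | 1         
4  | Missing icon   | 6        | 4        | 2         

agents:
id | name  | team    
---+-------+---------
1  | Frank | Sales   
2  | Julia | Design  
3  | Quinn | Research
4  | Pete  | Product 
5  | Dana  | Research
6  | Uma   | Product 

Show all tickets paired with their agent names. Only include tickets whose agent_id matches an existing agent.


INNER JOIN keeps only tickets rows whose agent_id matches an id in agents. Walk through each ticket:
  - ticket 1 (Broken link): agent_id=NULL, no match -> dropped
  - ticket 2 (Race condition): agent_id=NULL, no match -> dropped
  - ticket 3 (Wrong timezone): agent_id=4 -> matches Pete
  - ticket 4 (Missing icon): agent_id=6 -> matches Uma
So 2 of 4 rows are dropped.

SQL:
SELECT a.title, b.name AS agent
FROM tickets a
INNER JOIN agents b ON a.agent_id = b.id

Result:
title          | agent
---------------+------
Wrong timezone | Pete 
Missing icon   | Uma  


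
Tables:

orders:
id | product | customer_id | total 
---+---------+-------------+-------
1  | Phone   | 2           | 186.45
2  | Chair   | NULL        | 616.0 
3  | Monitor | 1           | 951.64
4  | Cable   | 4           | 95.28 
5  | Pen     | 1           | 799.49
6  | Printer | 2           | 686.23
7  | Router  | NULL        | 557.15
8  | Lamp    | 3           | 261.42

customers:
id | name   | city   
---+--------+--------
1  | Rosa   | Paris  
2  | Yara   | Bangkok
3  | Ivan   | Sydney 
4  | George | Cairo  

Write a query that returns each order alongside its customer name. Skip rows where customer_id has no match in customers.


INNER JOIN keeps only orders rows whose customer_id matches an id in customers. Walk through each order:
  - order 1 (Phone): customer_id=2 -> matches Yara
  - order 2 (Chair): customer_id=NULL, no match -> dropped
  - order 3 (Monitor): customer_id=1 -> matches Rosa
  - order 4 (Cable): customer_id=4 -> matches George
  - order 5 (Pen): customer_id=1 -> matches Rosa
  - order 6 (Printer): customer_id=2 -> matches Yara
  - order 7 (Router): customer_id=NULL, no match -> dropped
  - order 8 (Lamp): customer_id=3 -> matches Ivan
So 2 of 8 rows are dropped.

SQL:
SELECT a.product, b.name AS customer
FROM orders a
INNER JOIN customers b ON a.customer_id = b.id

Result:
product | customer
--------+---------
Phone   | Yara    
Monitor | Rosa    
Cable   | George  
Pen     | Rosa    
Printer | Yara    
Lamp    | Ivan    


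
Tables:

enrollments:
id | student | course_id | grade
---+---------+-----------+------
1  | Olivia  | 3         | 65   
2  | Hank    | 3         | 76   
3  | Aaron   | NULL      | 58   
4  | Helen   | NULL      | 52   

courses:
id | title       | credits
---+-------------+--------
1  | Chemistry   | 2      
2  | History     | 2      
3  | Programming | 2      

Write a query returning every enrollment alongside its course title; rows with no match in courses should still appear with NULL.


LEFT JOIN keeps every row from enrollments (the left table); where course_id has no match in courses, the course columns become NULL. Walk through each enrollment:
  - enrollment 1 (Olivia): course_id=3 -> matches Programming
  - enrollment 2 (Hank): course_id=3 -> matches Programming
  - enrollment 3 (Aaron): course_id=NULL, no match -> kept with NULL
  - enrollment 4 (Helen): course_id=NULL, no match -> kept with NULL
All 4 rows appear; 2 have NULL course.

SQL:
SELECT a.student, b.title AS course
FROM enrollments a
LEFT JOIN courses b ON a.course_id = b.id

Result:
student | course     
--------+------------
Olivia  | Programming
Hank    | Programming
Aaron   | NULL       
Helen   | NULL       


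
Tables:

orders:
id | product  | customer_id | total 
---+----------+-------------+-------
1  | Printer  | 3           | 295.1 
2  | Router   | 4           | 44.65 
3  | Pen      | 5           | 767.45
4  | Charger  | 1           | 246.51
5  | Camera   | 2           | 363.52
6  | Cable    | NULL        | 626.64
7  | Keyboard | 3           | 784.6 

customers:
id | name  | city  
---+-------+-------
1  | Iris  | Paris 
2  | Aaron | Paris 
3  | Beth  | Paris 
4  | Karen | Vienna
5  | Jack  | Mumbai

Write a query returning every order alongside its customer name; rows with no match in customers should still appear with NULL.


LEFT JOIN keeps every row from orders (the left table); where customer_id has no match in customers, the customer columns become NULL. Walk through each order:
  - order 1 (Printer): customer_id=3 -> matches Beth
  - order 2 (Router): customer_id=4 -> matches Karen
  - order 3 (Pen): customer_id=5 -> matches Jack
  - order 4 (Charger): customer_id=1 -> matches Iris
  - order 5 (Camera): customer_id=2 -> matches Aaron
  - order 6 (Cable): customer_id=NULL, no match -> kept with NULL
  - order 7 (Keyboard): customer_id=3 -> matches Beth
All 7 rows appear; 1 has NULL customer.

SQL:
SELECT a.product, b.name AS customer
FROM orders a
LEFT JOIN customers b ON a.customer_id = b.id

Result:
product  | customer
---------+---------
Printer  | Beth    
Router   | Karen   
Pen      | Jack    
Charger  | Iris    
Camera   | Aaron   
Cable    | NULL    
Keyboard | Beth    


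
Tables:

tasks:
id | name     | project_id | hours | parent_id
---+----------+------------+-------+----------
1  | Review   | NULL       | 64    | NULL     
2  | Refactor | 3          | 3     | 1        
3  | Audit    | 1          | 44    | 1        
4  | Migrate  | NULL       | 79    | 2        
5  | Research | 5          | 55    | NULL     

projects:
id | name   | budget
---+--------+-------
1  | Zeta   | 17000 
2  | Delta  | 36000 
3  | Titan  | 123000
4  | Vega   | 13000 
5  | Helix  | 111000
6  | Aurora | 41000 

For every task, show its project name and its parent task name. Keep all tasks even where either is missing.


Two LEFT JOINs from the same base table tasks: one to projects via project_id, one to tasks itself via parent_id. Both are LEFT so every task is preserved.
Match against projects:
  - task 1 (Review): project_id=NULL, no match -> kept with NULL
  - task 2 (Refactor): project_id=3 -> matches Titan
  - task 3 (Audit): project_id=1 -> matches Zeta
  - task 4 (Migrate): project_id=NULL, no match -> kept with NULL
  - task 5 (Research): project_id=5 -> matches Helix
Match against tasks (self):
  - task 1 (Review): parent_id=NULL -> NULL
  - task 2 (Refactor): parent_id=1 -> Review
  - task 3 (Audit): parent_id=1 -> Review
  - task 4 (Migrate): parent_id=2 -> Refactor
  - task 5 (Research): parent_id=NULL -> NULL

SQL:
SELECT a.name, b.name AS project, c.name AS parent
FROM tasks a
LEFT JOIN projects b ON a.project_id = b.id
LEFT JOIN tasks c ON a.parent_id = c.id

Result:
name     | project | parent  
---------+---------+---------
Review   | NULL    | NULL    
Refactor | Titan   | Review  
Audit    | Zeta    | Review  
Migrate  | NULL    | Refactor
Research | Helix   | NULL    


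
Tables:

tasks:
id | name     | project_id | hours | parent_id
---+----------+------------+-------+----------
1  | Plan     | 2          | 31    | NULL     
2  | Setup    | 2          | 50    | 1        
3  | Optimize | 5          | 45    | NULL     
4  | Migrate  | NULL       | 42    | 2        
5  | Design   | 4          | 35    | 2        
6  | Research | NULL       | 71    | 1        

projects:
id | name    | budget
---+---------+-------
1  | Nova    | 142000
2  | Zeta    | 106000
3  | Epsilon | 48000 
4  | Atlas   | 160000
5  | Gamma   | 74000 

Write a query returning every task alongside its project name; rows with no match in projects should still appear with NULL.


LEFT JOIN keeps every row from tasks (the left table); where project_id has no match in projects, the project columns become NULL. Walk through each task:
  - task 1 (Plan): project_id=2 -> matches Zeta
  - task 2 (Setup): project_id=2 -> matches Zeta
  - task 3 (Optimize): project_id=5 -> matches Gamma
  - task 4 (Migrate): project_id=NULL, no match -> kept with NULL
  - task 5 (Design): project_id=4 -> matches Atlas
  - task 6 (Research): project_id=NULL, no match -> kept with NULL
All 6 rows appear; 2 have NULL project.

SQL:
SELECT a.name, b.name AS project
FROM tasks a
LEFT JOIN projects b ON a.project_id = b.id

Result:
name     | project
---------+--------
Plan     | Zeta   
Setup    | Zeta   
Optimize | Gamma  
Migrate  | NULL   
Design   | Atlas  
Research | NULL   


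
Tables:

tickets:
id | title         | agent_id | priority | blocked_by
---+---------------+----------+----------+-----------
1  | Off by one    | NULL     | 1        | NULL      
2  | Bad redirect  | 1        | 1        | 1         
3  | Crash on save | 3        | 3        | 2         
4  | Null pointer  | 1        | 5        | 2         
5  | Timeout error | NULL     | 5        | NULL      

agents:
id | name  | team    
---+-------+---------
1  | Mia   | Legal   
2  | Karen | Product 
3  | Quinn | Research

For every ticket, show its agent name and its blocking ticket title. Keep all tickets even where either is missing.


Two LEFT JOINs from the same base table tickets: one to agents via agent_id, one to tickets itself via blocked_by. Both are LEFT so every ticket is preserved.
Match against agents:
  - ticket 1 (Off by one): agent_id=NULL, no match -> kept with NULL
  - ticket 2 (Bad redirect): agent_id=1 -> matches Mia
  - ticket 3 (Crash on save): agent_id=3 -> matches Quinn
  - ticket 4 (Null pointer): agent_id=1 -> matches Mia
  - ticket 5 (Timeout error): agent_id=NULL, no match -> kept with NULL
Match against tickets (self):
  - ticket 1 (Off by one): blocked_by=NULL -> NULL
  - ticket 2 (Bad redirect): blocked_by=1 -> Off by one
  - ticket 3 (Crash on save): blocked_by=2 -> Bad redirect
  - ticket 4 (Null pointer): blocked_by=2 -> Bad redirect
  - ticket 5 (Timeout error): blocked_by=NULL -> NULL

SQL:
SELECT a.title, b.name AS agent, c.title AS blocked_by
FROM tickets a
LEFT JOIN agents b ON a.agent_id = b.id
LEFT JOIN tickets c ON a.blocked_by = c.id

Result:
title         | agent | blocked_by  
--------------+-------+-------------
Off by one    | NULL  | NULL        
Bad redirect  | Mia   | Off by one  
Crash on save | Quinn | Bad redirect
Null pointer  | Mia   | Bad redirect
Timeout error | NULL  | NULL        


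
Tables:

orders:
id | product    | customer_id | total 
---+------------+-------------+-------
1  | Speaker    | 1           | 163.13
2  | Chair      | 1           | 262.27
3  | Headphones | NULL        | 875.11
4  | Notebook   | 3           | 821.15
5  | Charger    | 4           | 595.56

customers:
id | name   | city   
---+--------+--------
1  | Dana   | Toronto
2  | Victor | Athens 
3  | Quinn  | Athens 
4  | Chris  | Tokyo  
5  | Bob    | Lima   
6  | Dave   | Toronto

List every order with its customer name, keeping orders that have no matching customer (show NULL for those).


LEFT JOIN keeps every row from orders (the left table); where customer_id has no match in customers, the customer columns become NULL. Walk through each order:
  - order 1 (Speaker): customer_id=1 -> matches Dana
  - order 2 (Chair): customer_id=1 -> matches Dana
  - order 3 (Headphones): customer_id=NULL, no match -> kept with NULL
  - order 4 (Notebook): customer_id=3 -> matches Quinn
  - order 5 (Charger): customer_id=4 -> matches Chris
All 5 rows appear; 1 has NULL customer.

SQL:
SELECT a.product, b.name AS customer
FROM orders a
LEFT JOIN customers b ON a.customer_id = b.id

Result:
product    | customer
-----------+---------
Speaker    | Dana    
Chair      | Dana    
Headphones | NULL    
Notebook   | Quinn   
Charger    | Chris   


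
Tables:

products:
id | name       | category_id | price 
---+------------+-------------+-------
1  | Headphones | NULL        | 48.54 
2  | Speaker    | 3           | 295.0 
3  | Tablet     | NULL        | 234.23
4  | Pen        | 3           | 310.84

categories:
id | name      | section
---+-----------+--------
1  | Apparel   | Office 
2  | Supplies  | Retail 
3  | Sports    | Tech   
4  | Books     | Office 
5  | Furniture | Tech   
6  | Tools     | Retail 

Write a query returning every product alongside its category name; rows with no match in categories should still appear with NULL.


LEFT JOIN keeps every row from products (the left table); where category_id has no match in categories, the category columns become NULL. Walk through each product:
  - product 1 (Headphones): category_id=NULL, no match -> kept with NULL
  - product 2 (Speaker): category_id=3 -> matches Sports
  - product 3 (Tablet): category_id=NULL, no match -> kept with NULL
  - product 4 (Pen): category_id=3 -> matches Sports
All 4 rows appear; 2 have NULL category.

SQL:
SELECT a.name, b.name AS category
FROM products a
LEFT JOIN categories b ON a.category_id = b.id

Result:
name       | category
-----------+---------
Headphones | NULL    
Speaker    | Sports  
Tablet     | NULL    
Pen        | Sports  


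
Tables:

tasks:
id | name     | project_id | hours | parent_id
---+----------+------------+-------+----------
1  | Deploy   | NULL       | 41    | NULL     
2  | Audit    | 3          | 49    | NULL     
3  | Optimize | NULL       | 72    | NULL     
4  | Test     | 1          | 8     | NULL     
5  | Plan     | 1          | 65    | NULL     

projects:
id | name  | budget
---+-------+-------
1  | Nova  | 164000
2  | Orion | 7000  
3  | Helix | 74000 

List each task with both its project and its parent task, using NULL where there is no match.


Two LEFT JOINs from the same base table tasks: one to projects via project_id, one to tasks itself via parent_id. Both are LEFT so every task is preserved.
Match against projects:
  - task 1 (Deploy): project_id=NULL, no match -> kept with NULL
  - task 2 (Audit): project_id=3 -> matches Helix
  - task 3 (Optimize): project_id=NULL, no match -> kept with NULL
  - task 4 (Test): project_id=1 -> matches Nova
  - task 5 (Plan): project_id=1 -> matches Nova
Match against tasks (self):
  - task 1 (Deploy): parent_id=NULL -> NULL
  - task 2 (Audit): parent_id=NULL -> NULL
  - task 3 (Optimize): parent_id=NULL -> NULL
  - task 4 (Test): parent_id=NULL -> NULL
  - task 5 (Plan): parent_id=NULL -> NULL

SQL:
SELECT a.name, b.name AS project, c.name AS parent
FROM tasks a
LEFT JOIN projects b ON a.project_id = b.id
LEFT JOIN tasks c ON a.parent_id = c.id

Result:
name     | project | parent
---------+---------+-------
Deploy   | NULL    | NULL  
Audit    | Helix   | NULL  
Optimize | NULL    | NULL  
Test     | Nova    | NULL  
Plan     | Nova    | NULL  


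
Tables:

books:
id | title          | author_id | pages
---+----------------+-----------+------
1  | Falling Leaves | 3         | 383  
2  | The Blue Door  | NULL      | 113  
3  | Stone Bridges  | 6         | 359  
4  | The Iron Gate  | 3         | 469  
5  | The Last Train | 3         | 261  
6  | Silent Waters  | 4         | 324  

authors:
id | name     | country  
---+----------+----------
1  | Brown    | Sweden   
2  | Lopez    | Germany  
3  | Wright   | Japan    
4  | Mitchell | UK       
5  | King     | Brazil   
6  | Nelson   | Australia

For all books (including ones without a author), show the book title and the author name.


LEFT JOIN keeps every row from books (the left table); where author_id has no match in authors, the author columns become NULL. Walk through each book:
  - book 1 (Falling Leaves): author_id=3 -> matches Wright
  - book 2 (The Blue Door): author_id=NULL, no match -> kept with NULL
  - book 3 (Stone Bridges): author_id=6 -> matches Nelson
  - book 4 (The Iron Gate): author_id=3 -> matches Wright
  - book 5 (The Last Train): author_id=3 -> matches Wright
  - book 6 (Silent Waters): author_id=4 -> matches Mitchell
All 6 rows appear; 1 has NULL author.

SQL:
SELECT a.title, b.name AS author
FROM books a
LEFT JOIN authors b ON a.author_id = b.id

Result:
title          | author  
---------------+---------
Falling Leaves | Wright  
The Blue Door  | NULL    
Stone Bridges  | Nelson  
The Iron Gate  | Wright  
The Last Train | Wright  
Silent Waters  | Mitchell


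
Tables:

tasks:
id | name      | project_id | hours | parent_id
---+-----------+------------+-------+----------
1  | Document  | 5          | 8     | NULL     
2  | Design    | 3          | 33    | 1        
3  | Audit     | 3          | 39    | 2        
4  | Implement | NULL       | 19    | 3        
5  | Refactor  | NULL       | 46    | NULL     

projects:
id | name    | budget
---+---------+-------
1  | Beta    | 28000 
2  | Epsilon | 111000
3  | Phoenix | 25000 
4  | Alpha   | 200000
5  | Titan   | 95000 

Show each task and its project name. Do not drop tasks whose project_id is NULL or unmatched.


LEFT JOIN keeps every row from tasks (the left table); where project_id has no match in projects, the project columns become NULL. Walk through each task:
  - task 1 (Document): project_id=5 -> matches Titan
  - task 2 (Design): project_id=3 -> matches Phoenix
  - task 3 (Audit): project_id=3 -> matches Phoenix
  - task 4 (Implement): project_id=NULL, no match -> kept with NULL
  - task 5 (Refactor): project_id=NULL, no match -> kept with NULL
All 5 rows appear; 2 have NULL project.

SQL:
SELECT a.name, b.name AS project
FROM tasks a
LEFT JOIN projects b ON a.project_id = b.id

Result:
name      | project
----------+--------
Document  | Titan  
Design    | Phoenix
Audit     | Phoenix
Implement | NULL   
Refactor  | NULL   


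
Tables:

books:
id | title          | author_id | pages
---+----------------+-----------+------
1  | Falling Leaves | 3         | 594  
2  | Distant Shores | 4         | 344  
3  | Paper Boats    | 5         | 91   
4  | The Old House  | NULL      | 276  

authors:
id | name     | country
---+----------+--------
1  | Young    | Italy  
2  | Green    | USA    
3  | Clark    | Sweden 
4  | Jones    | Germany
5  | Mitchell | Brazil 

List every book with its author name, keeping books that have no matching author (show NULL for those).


LEFT JOIN keeps every row from books (the left table); where author_id has no match in authors, the author columns become NULL. Walk through each book:
  - book 1 (Falling Leaves): author_id=3 -> matches Clark
  - book 2 (Distant Shores): author_id=4 -> matches Jones
  - book 3 (Paper Boats): author_id=5 -> matches Mitchell
  - book 4 (The Old House): author_id=NULL, no match -> kept with NULL
All 4 rows appear; 1 has NULL author.

SQL:
SELECT a.title, b.name AS author
FROM books a
LEFT JOIN authors b ON a.author_id = b.id

Result:
title          | author  
---------------+---------
Falling Leaves | Clark   
Distant Shores | Jones   
Paper Boats    | Mitchell
The Old House  | NULL    


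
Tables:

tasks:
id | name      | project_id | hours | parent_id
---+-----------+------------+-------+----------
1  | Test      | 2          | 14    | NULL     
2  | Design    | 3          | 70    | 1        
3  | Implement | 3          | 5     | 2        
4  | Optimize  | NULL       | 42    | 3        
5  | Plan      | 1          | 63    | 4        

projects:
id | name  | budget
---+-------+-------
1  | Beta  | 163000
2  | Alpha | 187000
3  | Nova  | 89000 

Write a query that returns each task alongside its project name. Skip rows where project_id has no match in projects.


INNER JOIN keeps only tasks rows whose project_id matches an id in projects. Walk through each task:
  - task 1 (Test): project_id=2 -> matches Alpha
  - task 2 (Design): project_id=3 -> matches Nova
  - task 3 (Implement): project_id=3 -> matches Nova
  - task 4 (Optimize): project_id=NULL, no match -> dropped
  - task 5 (Plan): project_id=1 -> matches Beta
So 1 of 5 rows is dropped.

SQL:
SELECT a.name, b.name AS project
FROM tasks a
INNER JOIN projects b ON a.project_id = b.id

Result:
name      | project
----------+--------
Test      | Alpha  
Design    | Nova   
Implement | Nova   
Plan      | Beta   


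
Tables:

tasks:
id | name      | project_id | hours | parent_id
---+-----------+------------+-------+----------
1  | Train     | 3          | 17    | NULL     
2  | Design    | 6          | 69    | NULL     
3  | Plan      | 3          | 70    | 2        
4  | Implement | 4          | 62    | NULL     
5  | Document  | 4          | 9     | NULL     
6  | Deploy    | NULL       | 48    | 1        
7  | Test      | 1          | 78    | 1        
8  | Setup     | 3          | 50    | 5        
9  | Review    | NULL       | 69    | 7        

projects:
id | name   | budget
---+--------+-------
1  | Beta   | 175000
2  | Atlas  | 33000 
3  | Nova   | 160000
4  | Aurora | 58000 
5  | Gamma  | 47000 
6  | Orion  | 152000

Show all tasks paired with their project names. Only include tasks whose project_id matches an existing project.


INNER JOIN keeps only tasks rows whose project_id matches an id in projects. Walk through each task:
  - task 1 (Train): project_id=3 -> matches Nova
  - task 2 (Design): project_id=6 -> matches Orion
  - task 3 (Plan): project_id=3 -> matches Nova
  - task 4 (Implement): project_id=4 -> matches Aurora
  - task 5 (Document): project_id=4 -> matches Aurora
  - task 6 (Deploy): project_id=NULL, no match -> dropped
  - task 7 (Test): project_id=1 -> matches Beta
  - task 8 (Setup): project_id=3 -> matches Nova
  - task 9 (Review): project_id=NULL, no match -> dropped
So 2 of 9 rows are dropped.

SQL:
SELECT a.name, b.name AS project
FROM tasks a
INNER JOIN projects b ON a.project_id = b.id

Result:
name      | project
----------+--------
Train     | Nova   
Design    | Orion  
Plan      | Nova   
Implement | Aurora 
Document  | Aurora 
Test      | Beta   
Setup     | Nova   


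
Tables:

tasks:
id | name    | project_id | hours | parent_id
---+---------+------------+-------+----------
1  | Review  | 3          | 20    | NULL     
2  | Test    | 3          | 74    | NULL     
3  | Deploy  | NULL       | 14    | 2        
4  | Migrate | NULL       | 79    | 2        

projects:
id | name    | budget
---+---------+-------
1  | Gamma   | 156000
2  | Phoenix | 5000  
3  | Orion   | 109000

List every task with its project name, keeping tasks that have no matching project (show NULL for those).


LEFT JOIN keeps every row from tasks (the left table); where project_id has no match in projects, the project columns become NULL. Walk through each task:
  - task 1 (Review): project_id=3 -> matches Orion
  - task 2 (Test): project_id=3 -> matches Orion
  - task 3 (Deploy): project_id=NULL, no match -> kept with NULL
  - task 4 (Migrate): project_id=NULL, no match -> kept with NULL
All 4 rows appear; 2 have NULL project.

SQL:
SELECT a.name, b.name AS project
FROM tasks a
LEFT JOIN projects b ON a.project_id = b.id

Result:
name    | project
--------+--------
Review  | Orion  
Test    | Orion  
Deploy  | NULL   
Migrate | NULL   


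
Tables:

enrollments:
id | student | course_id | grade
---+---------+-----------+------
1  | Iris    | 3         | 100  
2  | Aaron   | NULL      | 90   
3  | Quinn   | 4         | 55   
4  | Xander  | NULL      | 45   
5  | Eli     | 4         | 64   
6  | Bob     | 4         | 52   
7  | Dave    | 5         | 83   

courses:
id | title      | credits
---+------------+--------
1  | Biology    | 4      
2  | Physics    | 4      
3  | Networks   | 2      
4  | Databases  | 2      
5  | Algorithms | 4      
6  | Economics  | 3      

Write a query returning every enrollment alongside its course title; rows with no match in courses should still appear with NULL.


LEFT JOIN keeps every row from enrollments (the left table); where course_id has no match in courses, the course columns become NULL. Walk through each enrollment:
  - enrollment 1 (Iris): course_id=3 -> matches Networks
  - enrollment 2 (Aaron): course_id=NULL, no match -> kept with NULL
  - enrollment 3 (Quinn): course_id=4 -> matches Databases
  - enrollment 4 (Xander): course_id=NULL, no match -> kept with NULL
  - enrollment 5 (Eli): course_id=4 -> matches Databases
  - enrollment 6 (Bob): course_id=4 -> matches Databases
  - enrollment 7 (Dave): course_id=5 -> matches Algorithms
All 7 rows appear; 2 have NULL course.

SQL:
SELECT a.student, b.title AS course
FROM enrollments a
LEFT JOIN courses b ON a.course_id = b.id

Result:
student | course    
--------+-----------
Iris    | Networks  
Aaron   | NULL      
Quinn   | Databases 
Xander  | NULL      
Eli     | Databases 
Bob     | Databases 
Dave    | Algorithms


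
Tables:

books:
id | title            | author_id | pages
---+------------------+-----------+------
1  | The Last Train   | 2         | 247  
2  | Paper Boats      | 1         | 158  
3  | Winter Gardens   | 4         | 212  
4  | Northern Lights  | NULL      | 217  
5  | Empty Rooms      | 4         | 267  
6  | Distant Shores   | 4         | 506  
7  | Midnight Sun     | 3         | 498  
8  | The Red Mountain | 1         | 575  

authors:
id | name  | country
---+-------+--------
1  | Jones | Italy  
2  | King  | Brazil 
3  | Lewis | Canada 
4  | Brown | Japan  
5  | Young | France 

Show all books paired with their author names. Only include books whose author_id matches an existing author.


INNER JOIN keeps only books rows whose author_id matches an id in authors. Walk through each book:
  - book 1 (The Last Train): author_id=2 -> matches King
  - book 2 (Paper Boats): author_id=1 -> matches Jones
  - book 3 (Winter Gardens): author_id=4 -> matches Brown
  - book 4 (Northern Lights): author_id=NULL, no match -> dropped
  - book 5 (Empty Rooms): author_id=4 -> matches Brown
  - book 6 (Distant Shores): author_id=4 -> matches Brown
  - book 7 (Midnight Sun): author_id=3 -> matches Lewis
  - book 8 (The Red Mountain): author_id=1 -> matches Jones
So 1 of 8 rows is dropped.

SQL:
SELECT a.title, b.name AS author
FROM books a
INNER JOIN authors b ON a.author_id = b.id

Result:
title            | author
-----------------+-------
The Last Train   | King  
Paper Boats      | Jones 
Winter Gardens   | Brown 
Empty Rooms      | Brown 
Distant Shores   | Brown 
Midnight Sun     | Lewis 
The Red Mountain | Jones 


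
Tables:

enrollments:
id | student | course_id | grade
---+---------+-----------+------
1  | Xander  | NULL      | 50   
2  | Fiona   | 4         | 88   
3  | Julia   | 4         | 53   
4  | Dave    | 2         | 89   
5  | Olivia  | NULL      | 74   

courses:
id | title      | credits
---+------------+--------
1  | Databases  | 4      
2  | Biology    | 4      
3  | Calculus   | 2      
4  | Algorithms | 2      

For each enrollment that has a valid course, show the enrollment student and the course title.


INNER JOIN keeps only enrollments rows whose course_id matches an id in courses. Walk through each enrollment:
  - enrollment 1 (Xander): course_id=NULL, no match -> dropped
  - enrollment 2 (Fiona): course_id=4 -> matches Algorithms
  - enrollment 3 (Julia): course_id=4 -> matches Algorithms
  - enrollment 4 (Dave): course_id=2 -> matches Biology
  - enrollment 5 (Olivia): course_id=NULL, no match -> dropped
So 2 of 5 rows are dropped.

SQL:
SELECT a.student, b.title AS course
FROM enrollments a
INNER JOIN courses b ON a.course_id = b.id

Result:
student | course    
--------+-----------
Fiona   | Algorithms
Julia   | Algorithms
Dave    | Biology   


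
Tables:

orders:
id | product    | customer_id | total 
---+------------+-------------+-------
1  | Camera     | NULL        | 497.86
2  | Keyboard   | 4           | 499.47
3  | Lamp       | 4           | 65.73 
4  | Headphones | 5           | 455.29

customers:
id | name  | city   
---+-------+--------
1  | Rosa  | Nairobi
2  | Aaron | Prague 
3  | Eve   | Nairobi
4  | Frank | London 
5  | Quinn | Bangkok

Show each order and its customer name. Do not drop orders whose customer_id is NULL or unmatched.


LEFT JOIN keeps every row from orders (the left table); where customer_id has no match in customers, the customer columns become NULL. Walk through each order:
  - order 1 (Camera): customer_id=NULL, no match -> kept with NULL
  - order 2 (Keyboard): customer_id=4 -> matches Frank
  - order 3 (Lamp): customer_id=4 -> matches Frank
  - order 4 (Headphones): customer_id=5 -> matches Quinn
All 4 rows appear; 1 has NULL customer.

SQL:
SELECT a.product, b.name AS customer
FROM orders a
LEFT JOIN customers b ON a.customer_id = b.id

Result:
product    | customer
-----------+---------
Camera     | NULL    
Keyboard   | Frank   
Lamp       | Frank   
Headphones | Quinn   


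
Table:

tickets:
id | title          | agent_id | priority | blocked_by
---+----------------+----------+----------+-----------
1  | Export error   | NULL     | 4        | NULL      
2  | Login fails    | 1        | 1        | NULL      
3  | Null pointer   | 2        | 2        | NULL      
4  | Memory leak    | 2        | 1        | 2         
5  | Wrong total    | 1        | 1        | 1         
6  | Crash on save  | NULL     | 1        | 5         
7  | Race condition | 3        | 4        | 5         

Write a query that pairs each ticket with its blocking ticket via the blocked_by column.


This is a self-join: tickets is joined to a second copy of itself, matching each row's blocked_by to another row's id. Use LEFT JOIN so rows with blocked_by=NULL are kept.
  - ticket 1 (Export error): blocked_by=NULL -> NULL
  - ticket 2 (Login fails): blocked_by=NULL -> NULL
  - ticket 3 (Null pointer): blocked_by=NULL -> NULL
  - ticket 4 (Memory leak): blocked_by=2 -> Login fails
  - ticket 5 (Wrong total): blocked_by=1 -> Export error
  - ticket 6 (Crash on save): blocked_by=5 -> Wrong total
  - ticket 7 (Race condition): blocked_by=5 -> Wrong total

SQL:
SELECT a.title AS item, b.title AS blocked_by
FROM tickets a
LEFT JOIN tickets b ON a.blocked_by = b.id

Result:
item           | blocked_by  
---------------+-------------
Export error   | NULL        
Login fails    | NULL        
Null pointer   | NULL        
Memory leak    | Login fails 
Wrong total    | Export error
Crash on save  | Wrong total 
Race condition | Wrong total 


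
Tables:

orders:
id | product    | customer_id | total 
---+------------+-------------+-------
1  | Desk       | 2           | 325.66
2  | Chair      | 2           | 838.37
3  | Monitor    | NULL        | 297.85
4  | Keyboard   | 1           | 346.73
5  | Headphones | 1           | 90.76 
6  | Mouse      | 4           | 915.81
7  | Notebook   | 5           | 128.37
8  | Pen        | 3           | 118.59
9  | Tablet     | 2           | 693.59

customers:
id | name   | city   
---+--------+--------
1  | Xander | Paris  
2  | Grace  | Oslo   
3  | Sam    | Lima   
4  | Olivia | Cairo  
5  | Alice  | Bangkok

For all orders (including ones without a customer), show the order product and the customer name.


LEFT JOIN keeps every row from orders (the left table); where customer_id has no match in customers, the customer columns become NULL. Walk through each order:
  - order 1 (Desk): customer_id=2 -> matches Grace
  - order 2 (Chair): customer_id=2 -> matches Grace
  - order 3 (Monitor): customer_id=NULL, no match -> kept with NULL
  - order 4 (Keyboard): customer_id=1 -> matches Xander
  - order 5 (Headphones): customer_id=1 -> matches Xander
  - order 6 (Mouse): customer_id=4 -> matches Olivia
  - order 7 (Notebook): customer_id=5 -> matches Alice
  - order 8 (Pen): customer_id=3 -> matches Sam
  - order 9 (Tablet): customer_id=2 -> matches Grace
All 9 rows appear; 1 has NULL customer.

SQL:
SELECT a.product, b.name AS customer
FROM orders a
LEFT JOIN customers b ON a.customer_id = b.id

Result:
product    | customer
-----------+---------
Desk       | Grace   
Chair      | Grace   
Monitor    | NULL    
Keyboard   | Xander  
Headphones | Xander  
Mouse      | Olivia  
Notebook   | Alice   
Pen        | Sam     
Tablet     | Grace   


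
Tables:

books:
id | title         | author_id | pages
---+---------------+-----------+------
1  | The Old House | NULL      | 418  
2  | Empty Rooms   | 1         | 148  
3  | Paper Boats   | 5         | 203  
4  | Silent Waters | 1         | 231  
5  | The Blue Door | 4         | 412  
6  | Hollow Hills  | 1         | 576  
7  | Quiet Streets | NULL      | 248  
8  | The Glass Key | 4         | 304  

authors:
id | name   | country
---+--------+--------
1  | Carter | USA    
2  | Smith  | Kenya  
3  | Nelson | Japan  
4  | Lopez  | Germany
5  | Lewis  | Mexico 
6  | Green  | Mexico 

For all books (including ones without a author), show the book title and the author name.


LEFT JOIN keeps every row from books (the left table); where author_id has no match in authors, the author columns become NULL. Walk through each book:
  - book 1 (The Old House): author_id=NULL, no match -> kept with NULL
  - book 2 (Empty Rooms): author_id=1 -> matches Carter
  - book 3 (Paper Boats): author_id=5 -> matches Lewis
  - book 4 (Silent Waters): author_id=1 -> matches Carter
  - book 5 (The Blue Door): author_id=4 -> matches Lopez
  - book 6 (Hollow Hills): author_id=1 -> matches Carter
  - book 7 (Quiet Streets): author_id=NULL, no match -> kept with NULL
  - book 8 (The Glass Key): author_id=4 -> matches Lopez
All 8 rows appear; 2 have NULL author.

SQL:
SELECT a.title, b.name AS author
FROM books a
LEFT JOIN authors b ON a.author_id = b.id

Result:
title         | author
--------------+-------
The Old House | NULL  
Empty Rooms   | Carter
Paper Boats   | Lewis 
Silent Waters | Carter
The Blue Door | Lopez 
Hollow Hills  | Carter
Quiet Streets | NULL  
The Glass Key | Lopez 


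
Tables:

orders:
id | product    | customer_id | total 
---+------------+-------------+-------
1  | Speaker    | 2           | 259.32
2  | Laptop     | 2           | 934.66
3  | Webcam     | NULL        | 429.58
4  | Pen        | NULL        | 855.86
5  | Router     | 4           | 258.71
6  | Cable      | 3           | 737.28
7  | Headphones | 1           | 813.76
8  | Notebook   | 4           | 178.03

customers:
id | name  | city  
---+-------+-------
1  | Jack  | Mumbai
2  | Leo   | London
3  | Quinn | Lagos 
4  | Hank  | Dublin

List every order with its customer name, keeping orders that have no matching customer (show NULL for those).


LEFT JOIN keeps every row from orders (the left table); where customer_id has no match in customers, the customer columns become NULL. Walk through each order:
  - order 1 (Speaker): customer_id=2 -> matches Leo
  - order 2 (Laptop): customer_id=2 -> matches Leo
  - order 3 (Webcam): customer_id=NULL, no match -> kept with NULL
  - order 4 (Pen): customer_id=NULL, no match -> kept with NULL
  - order 5 (Router): customer_id=4 -> matches Hank
  - order 6 (Cable): customer_id=3 -> matches Quinn
  - order 7 (Headphones): customer_id=1 -> matches Jack
  - order 8 (Notebook): customer_id=4 -> matches Hank
All 8 rows appear; 2 have NULL customer.

SQL:
SELECT a.product, b.name AS customer
FROM orders a
LEFT JOIN customers b ON a.customer_id = b.id

Result:
product    | customer
-----------+---------
Speaker    | Leo     
Laptop     | Leo     
Webcam     | NULL    
Pen        | NULL    
Router     | Hank    
Cable      | Quinn   
Headphones | Jack    
Notebook   | Hank    


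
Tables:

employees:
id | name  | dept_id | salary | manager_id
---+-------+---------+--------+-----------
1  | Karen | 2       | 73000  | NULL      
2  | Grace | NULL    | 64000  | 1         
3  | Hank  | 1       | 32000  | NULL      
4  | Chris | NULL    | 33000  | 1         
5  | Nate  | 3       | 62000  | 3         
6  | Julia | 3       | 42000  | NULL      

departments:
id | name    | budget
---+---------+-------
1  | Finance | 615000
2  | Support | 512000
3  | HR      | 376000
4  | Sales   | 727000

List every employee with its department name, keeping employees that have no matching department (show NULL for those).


LEFT JOIN keeps every row from employees (the left table); where dept_id has no match in departments, the department columns become NULL. Walk through each employee:
  - employee 1 (Karen): dept_id=2 -> matches Support
  - employee 2 (Grace): dept_id=NULL, no match -> kept with NULL
  - employee 3 (Hank): dept_id=1 -> matches Finance
  - employee 4 (Chris): dept_id=NULL, no match -> kept with NULL
  - employee 5 (Nate): dept_id=3 -> matches HR
  - employee 6 (Julia): dept_id=3 -> matches HR
All 6 rows appear; 2 have NULL department.

SQL:
SELECT a.name, b.name AS department
FROM employees a
LEFT JOIN departments b ON a.dept_id = b.id

Result:
name  | department
------+-----------
Karen | Support   
Grace | NULL      
Hank  | Finance   
Chris | NULL      
Nate  | HR        
Julia | HR        


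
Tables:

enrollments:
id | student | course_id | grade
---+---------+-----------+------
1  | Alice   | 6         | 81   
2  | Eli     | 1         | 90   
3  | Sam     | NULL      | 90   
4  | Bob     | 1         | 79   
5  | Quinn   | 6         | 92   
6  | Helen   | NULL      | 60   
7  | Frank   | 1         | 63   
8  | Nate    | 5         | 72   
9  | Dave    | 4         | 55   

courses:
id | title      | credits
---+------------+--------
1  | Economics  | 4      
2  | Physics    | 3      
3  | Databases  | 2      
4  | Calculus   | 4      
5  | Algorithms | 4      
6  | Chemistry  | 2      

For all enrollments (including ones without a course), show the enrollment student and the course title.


LEFT JOIN keeps every row from enrollments (the left table); where course_id has no match in courses, the course columns become NULL. Walk through each enrollment:
  - enrollment 1 (Alice): course_id=6 -> matches Chemistry
  - enrollment 2 (Eli): course_id=1 -> matches Economics
  - enrollment 3 (Sam): course_id=NULL, no match -> kept with NULL
  - enrollment 4 (Bob): course_id=1 -> matches Economics
  - enrollment 5 (Quinn): course_id=6 -> matches Chemistry
  - enrollment 6 (Helen): course_id=NULL, no match -> kept with NULL
  - enrollment 7 (Frank): course_id=1 -> matches Economics
  - enrollment 8 (Nate): course_id=5 -> matches Algorithms
  - enrollment 9 (Dave): course_id=4 -> matches Calculus
All 9 rows appear; 2 have NULL course.

SQL:
SELECT a.student, b.title AS course
FROM enrollments a
LEFT JOIN courses b ON a.course_id = b.id

Result:
student | course    
--------+-----------
Alice   | Chemistry 
Eli     | Economics 
Sam     | NULL      
Bob     | Economics 
Quinn   | Chemistry 
Helen   | NULL      
Frank   | Economics 
Nate    | Algorithms
Dave    | Calculus  


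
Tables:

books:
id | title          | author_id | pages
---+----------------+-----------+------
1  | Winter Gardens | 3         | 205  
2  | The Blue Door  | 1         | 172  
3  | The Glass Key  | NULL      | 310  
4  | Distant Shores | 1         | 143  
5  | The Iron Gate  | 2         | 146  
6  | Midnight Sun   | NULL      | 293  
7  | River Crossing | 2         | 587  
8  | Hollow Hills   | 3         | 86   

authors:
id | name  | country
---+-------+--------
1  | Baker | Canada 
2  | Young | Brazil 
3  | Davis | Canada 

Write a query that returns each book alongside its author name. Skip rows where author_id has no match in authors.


INNER JOIN keeps only books rows whose author_id matches an id in authors. Walk through each book:
  - book 1 (Winter Gardens): author_id=3 -> matches Davis
  - book 2 (The Blue Door): author_id=1 -> matches Baker
  - book 3 (The Glass Key): author_id=NULL, no match -> dropped
  - book 4 (Distant Shores): author_id=1 -> matches Baker
  - book 5 (The Iron Gate): author_id=2 -> matches Young
  - book 6 (Midnight Sun): author_id=NULL, no match -> dropped
  - book 7 (River Crossing): author_id=2 -> matches Young
  - book 8 (Hollow Hills): author_id=3 -> matches Davis
So 2 of 8 rows are dropped.

SQL:
SELECT a.title, b.name AS author
FROM books a
INNER JOIN authors b ON a.author_id = b.id

Result:
title          | author
---------------+-------
Winter Gardens | Davis 
The Blue Door  | Baker 
Distant Shores | Baker 
The Iron Gate  | Young 
River Crossing | Young 
Hollow Hills   | Davis 


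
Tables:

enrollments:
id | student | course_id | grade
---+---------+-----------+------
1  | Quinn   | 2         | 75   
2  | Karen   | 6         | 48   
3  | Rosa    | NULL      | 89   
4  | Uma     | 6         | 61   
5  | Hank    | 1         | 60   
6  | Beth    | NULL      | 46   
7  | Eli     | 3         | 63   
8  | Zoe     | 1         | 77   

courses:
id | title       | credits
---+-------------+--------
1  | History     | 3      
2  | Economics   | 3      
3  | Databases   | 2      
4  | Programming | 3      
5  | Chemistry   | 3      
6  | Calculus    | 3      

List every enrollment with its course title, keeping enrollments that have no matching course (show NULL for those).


LEFT JOIN keeps every row from enrollments (the left table); where course_id has no match in courses, the course columns become NULL. Walk through each enrollment:
  - enrollment 1 (Quinn): course_id=2 -> matches Economics
  - enrollment 2 (Karen): course_id=6 -> matches Calculus
  - enrollment 3 (Rosa): course_id=NULL, no match -> kept with NULL
  - enrollment 4 (Uma): course_id=6 -> matches Calculus
  - enrollment 5 (Hank): course_id=1 -> matches History
  - enrollment 6 (Beth): course_id=NULL, no match -> kept with NULL
  - enrollment 7 (Eli): course_id=3 -> matches Databases
  - enrollment 8 (Zoe): course_id=1 -> matches History
All 8 rows appear; 2 have NULL course.

SQL:
SELECT a.student, b.title AS course
FROM enrollments a
LEFT JOIN courses b ON a.course_id = b.id

Result:
student | course   
--------+----------
Quinn   | Economics
Karen   | Calculus 
Rosa    | NULL     
Uma     | Calculus 
Hank    | History  
Beth    | NULL     
Eli     | Databases
Zoe     | History  
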